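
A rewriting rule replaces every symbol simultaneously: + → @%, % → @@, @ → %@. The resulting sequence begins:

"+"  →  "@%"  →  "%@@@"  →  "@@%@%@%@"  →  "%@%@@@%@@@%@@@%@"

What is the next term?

@@%@@@%@%@%@@@%@%@%@@@%@%@%@@@%@

φ(%@%@@@%@@@%@@@%@) expands symbol-by-symbol to @@ %@ @@ %@ %@ %@ @@ %@ %@ %@ @@ %@ %@ %@ @@ %@; joining the 16 pieces gives the next term.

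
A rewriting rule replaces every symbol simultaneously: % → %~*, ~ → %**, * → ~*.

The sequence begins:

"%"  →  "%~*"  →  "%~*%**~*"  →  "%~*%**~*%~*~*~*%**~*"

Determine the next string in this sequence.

φ(%~*%**~*%~*~*~*%**~*) expands symbol-by-symbol to %~* %** ~* %~* ~* ~* %** ~* %~* %** ~* %** ~* %** ~* %~* ~* ~* %** ~*; joining the 20 pieces gives the next term.

%~*%**~*%~*~*~*%**~*%~*%**~*%**~*%**~*%~*~*~*%**~*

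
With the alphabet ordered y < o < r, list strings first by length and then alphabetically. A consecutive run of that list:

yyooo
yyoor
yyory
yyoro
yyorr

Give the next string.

Find the rightmost character of yyorr below r, bump it to the next letter, and reset everything to its right to y.

yyryy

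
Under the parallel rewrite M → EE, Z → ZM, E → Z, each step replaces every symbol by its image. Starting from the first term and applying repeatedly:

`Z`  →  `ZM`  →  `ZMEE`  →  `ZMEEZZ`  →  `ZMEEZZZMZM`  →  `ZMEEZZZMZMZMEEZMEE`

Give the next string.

ZMEEZZZMZMZMEEZMEEZMEEZZZMEEZZ

Applying the rule to each of the 18 symbols of ZMEEZZZMZMZMEEZMEE gives the pieces ZM EE Z Z ZM ZM ZM EE ZM EE ZM EE Z Z ZM EE Z Z, which concatenate to the answer.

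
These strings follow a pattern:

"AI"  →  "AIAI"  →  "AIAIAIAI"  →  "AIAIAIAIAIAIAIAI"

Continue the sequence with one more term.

AIAIAIAIAIAIAIAIAIAIAIAIAIAIAIAI

Every step duplicates the string.
So the next term is two copies of AIAIAIAIAIAIAIAI.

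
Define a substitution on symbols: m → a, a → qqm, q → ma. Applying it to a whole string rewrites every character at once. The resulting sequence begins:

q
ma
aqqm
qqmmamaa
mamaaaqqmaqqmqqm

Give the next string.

aqqmaqqmqqmqqmmamaaqqmmamaamamaa

Replace each of the 16 characters of mamaaaqqmaqqmqqm in place — a qqm a qqm qqm qqm ma ma a qqm ma ma a ma ma a — and concatenate.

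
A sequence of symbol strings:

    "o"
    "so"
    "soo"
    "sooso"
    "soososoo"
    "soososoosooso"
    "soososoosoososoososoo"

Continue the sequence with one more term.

soososoosoososoososoosoososoosooso

Each term (from the third on) is the previous term followed by the one before it: term 3 = so·o = soo.
The next term joins soososoosoososoososoo and soososoosooso.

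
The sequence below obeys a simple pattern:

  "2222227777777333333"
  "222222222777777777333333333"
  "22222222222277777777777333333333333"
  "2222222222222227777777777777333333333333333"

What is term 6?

22222222222222222222277777777777777777333333333333333333333

Reading off run lengths: 2 runs 6, 9, 12, 15; 7 runs 7, 9, 11, 13; 3 runs 6, 9, 12, 15 — each is linear in n, where the shown terms are n = 2, 3, 4, 5.
Setting n = 7 gives 21, 17, 21 characters in each block.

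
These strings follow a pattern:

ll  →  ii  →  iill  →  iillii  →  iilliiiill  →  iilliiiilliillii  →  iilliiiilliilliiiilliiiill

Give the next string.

iilliiiilliilliiiilliiiilliilliiiilliillii

This is a Fibonacci-style word recurrence s(k) = s(k−1)·s(k−2): e.g. ii·ll = iill.
Continuing: iilliiiilliilliiiilliiiill · iilliiiilliillii gives term 8.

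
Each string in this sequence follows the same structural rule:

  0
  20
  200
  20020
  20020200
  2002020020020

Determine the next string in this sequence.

200202002002020020200

From term 3 onward, concatenate the last term with the second-to-last: 20·0 = 200, 200·20 = 20020, …
The next term joins 2002020020020 and 20020200.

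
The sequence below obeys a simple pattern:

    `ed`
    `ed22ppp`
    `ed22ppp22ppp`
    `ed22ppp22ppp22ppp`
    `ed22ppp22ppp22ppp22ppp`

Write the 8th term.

Each term is the previous one with 22ppp appended.
From ed22ppp22ppp22ppp22ppp, 3 further steps: ed22ppp22ppp22ppp22ppp → ed22ppp22ppp22ppp22ppp22ppp → ed22ppp22ppp22ppp22ppp22ppp22ppp → (answer).

ed22ppp22ppp22ppp22ppp22ppp22ppp22ppp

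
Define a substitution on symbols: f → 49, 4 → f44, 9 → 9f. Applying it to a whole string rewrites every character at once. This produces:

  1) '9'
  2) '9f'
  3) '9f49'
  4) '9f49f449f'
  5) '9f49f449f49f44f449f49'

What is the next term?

Rewriting the 21 symbols of 9f49f449f49f44f449f49 one by one yields 9f 49 f44 9f 49 f44 f44 9f 49 f44 9f 49 f44 f44 49 f44 f44 9f 49 f44 9f; concatenated:

9f49f449f49f44f449f49f449f49f44f4449f44f449f49f449f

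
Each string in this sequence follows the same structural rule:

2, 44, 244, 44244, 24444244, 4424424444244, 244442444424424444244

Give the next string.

Each term (from the third on) is the two preceding terms concatenated in order: term 3 = 2·44 = 244.
The next term joins 4424424444244 and 244442444424424444244.

4424424444244244442444424424444244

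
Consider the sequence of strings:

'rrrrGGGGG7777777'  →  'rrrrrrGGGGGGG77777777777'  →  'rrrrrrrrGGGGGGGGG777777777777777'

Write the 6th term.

Reading off run lengths: r runs 4, 6, 8; G runs 5, 7, 9; 7 runs 7, 11, 15 — each is linear in n, where the shown terms are n = 2, 3, 4.
At n = 7 the blocks have lengths 14, 15, 27.

rrrrrrrrrrrrrrGGGGGGGGGGGGGGG777777777777777777777777777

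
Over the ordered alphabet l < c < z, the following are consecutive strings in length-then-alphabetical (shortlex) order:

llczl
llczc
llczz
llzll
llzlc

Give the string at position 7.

Advancing 2 positions from llzlc through llzlc → llzlz reaches term 7.

llzcl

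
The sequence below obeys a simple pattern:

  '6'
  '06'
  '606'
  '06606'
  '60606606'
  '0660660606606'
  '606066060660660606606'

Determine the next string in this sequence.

This is a Fibonacci-style word recurrence s(k) = s(k−2)·s(k−1): e.g. 6·06 = 606.
Continuing: 0660660606606 · 606066060660660606606 gives term 8.

0660660606606606066060660660606606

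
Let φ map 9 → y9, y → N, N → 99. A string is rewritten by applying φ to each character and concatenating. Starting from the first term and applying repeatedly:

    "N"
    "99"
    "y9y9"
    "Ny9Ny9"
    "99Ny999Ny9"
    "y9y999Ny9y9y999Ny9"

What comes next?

φ(y9y999Ny9y9y999Ny9) expands symbol-by-symbol to N y9 N y9 y9 y9 99 N y9 N y9 N y9 y9 y9 99 N y9; joining the 18 pieces gives the next term.

Ny9Ny9y9y999Ny9Ny9Ny9y9y999Ny9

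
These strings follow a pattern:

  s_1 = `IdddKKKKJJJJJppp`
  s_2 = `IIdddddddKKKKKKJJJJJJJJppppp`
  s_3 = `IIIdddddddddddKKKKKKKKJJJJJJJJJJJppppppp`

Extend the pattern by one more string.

Term n consists of n I's, followed by 4n-1 d's, followed by 2n+2 K's, followed by 3n+2 J's, followed by 2n+1 p's (n = 1, 2, …).
At n = 4 the blocks have lengths 4, 15, 10, 14, 9.

IIIIdddddddddddddddKKKKKKKKKKJJJJJJJJJJJJJJppppppppp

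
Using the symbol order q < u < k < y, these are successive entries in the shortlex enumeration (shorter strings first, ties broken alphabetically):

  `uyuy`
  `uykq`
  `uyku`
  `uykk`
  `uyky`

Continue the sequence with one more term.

uyyq

Treat uyky as a base-4 numeral over the given alphabet and add one, carrying through any trailing y's.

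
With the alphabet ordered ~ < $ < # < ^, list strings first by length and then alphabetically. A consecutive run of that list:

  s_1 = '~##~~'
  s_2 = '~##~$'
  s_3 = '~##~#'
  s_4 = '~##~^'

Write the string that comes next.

Find the rightmost character of ~##~^ below ^, bump it to the next letter, and reset everything to its right to ~.

~##$~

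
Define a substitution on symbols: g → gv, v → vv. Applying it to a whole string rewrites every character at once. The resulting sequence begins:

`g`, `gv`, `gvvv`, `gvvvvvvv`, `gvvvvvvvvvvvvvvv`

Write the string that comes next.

φ(gvvvvvvvvvvvvvvv) expands symbol-by-symbol to gv vv vv vv vv vv vv vv vv vv vv vv vv vv vv vv; joining the 16 pieces gives the next term.

gvvvvvvvvvvvvvvvvvvvvvvvvvvvvvvv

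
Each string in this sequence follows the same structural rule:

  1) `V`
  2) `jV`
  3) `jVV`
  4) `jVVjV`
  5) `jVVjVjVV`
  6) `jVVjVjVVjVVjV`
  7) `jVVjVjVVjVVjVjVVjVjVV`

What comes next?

From term 3 onward, concatenate the last term with the second-to-last: jV·V = jVV, jVV·jV = jVVjV, …
Continuing: jVVjVjVVjVVjVjVVjVjVV · jVVjVjVVjVVjV gives term 8.

jVVjVjVVjVVjVjVVjVjVVjVVjVjVVjVVjV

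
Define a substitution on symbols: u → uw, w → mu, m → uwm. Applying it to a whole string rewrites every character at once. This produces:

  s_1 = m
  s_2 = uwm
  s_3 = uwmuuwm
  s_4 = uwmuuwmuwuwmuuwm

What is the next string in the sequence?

Applying the rule to each of the 16 symbols of uwmuuwmuwuwmuuwm gives the pieces uw mu uwm uw uw mu uwm uw mu uw mu uwm uw uw mu uwm, which concatenate to the answer.

uwmuuwmuwuwmuuwmuwmuuwmuuwmuwuwmuuwm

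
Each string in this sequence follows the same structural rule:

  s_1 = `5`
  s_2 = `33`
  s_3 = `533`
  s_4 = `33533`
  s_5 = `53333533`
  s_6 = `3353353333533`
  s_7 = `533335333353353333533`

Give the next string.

This is a Fibonacci-style word recurrence s(k) = s(k−2)·s(k−1): e.g. 5·33 = 533.
The next term joins 3353353333533 and 533335333353353333533.

3353353333533533335333353353333533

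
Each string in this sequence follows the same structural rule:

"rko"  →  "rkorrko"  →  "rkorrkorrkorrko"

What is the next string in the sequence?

Each string is two copies of the previous one joined by 'r'.
So the next term is two copies of rkorrkorrkorrko with 'r' between the halves.

rkorrkorrkorrkorrkorrkorrkorrko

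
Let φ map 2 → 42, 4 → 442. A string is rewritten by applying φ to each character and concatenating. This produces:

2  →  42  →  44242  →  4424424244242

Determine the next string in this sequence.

4424424244244242442424424424244242

φ(4424424244242) expands symbol-by-symbol to 442 442 42 442 442 42 442 42 442 442 42 442 42; joining the 13 pieces gives the next term.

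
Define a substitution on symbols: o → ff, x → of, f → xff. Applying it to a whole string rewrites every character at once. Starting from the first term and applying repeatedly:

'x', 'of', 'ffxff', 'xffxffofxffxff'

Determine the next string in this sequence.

ofxffxffofxffxffffxffofxffxffofxffxff

Applying the rule to each of the 14 symbols of xffxffofxffxff gives the pieces of xff xff of xff xff ff xff of xff xff of xff xff, which concatenate to the answer.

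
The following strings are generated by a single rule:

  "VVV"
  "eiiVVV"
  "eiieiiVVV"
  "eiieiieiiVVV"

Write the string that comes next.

eiieiieiieiiVVV

Every step adds eii at the front: s(k+1) = eii·s(k).
So the next term is eii·eiieiieiiVVV.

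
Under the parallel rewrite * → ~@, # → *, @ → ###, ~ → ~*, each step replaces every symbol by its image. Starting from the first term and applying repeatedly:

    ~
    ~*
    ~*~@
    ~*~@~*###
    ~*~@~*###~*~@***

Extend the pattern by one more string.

~*~@~*###~*~@***~*~@~*###~@~@~@

φ(~*~@~*###~*~@***) expands symbol-by-symbol to ~* ~@ ~* ### ~* ~@ * * * ~* ~@ ~* ### ~@ ~@ ~@; joining the 16 pieces gives the next term.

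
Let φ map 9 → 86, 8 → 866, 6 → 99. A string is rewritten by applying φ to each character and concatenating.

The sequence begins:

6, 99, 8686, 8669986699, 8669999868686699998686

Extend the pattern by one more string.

86699998686868686699866998669999868686868669986699

φ(8669999868686699998686) expands symbol-by-symbol to 866 99 99 86 86 86 86 866 99 866 99 866 99 99 86 86 86 86 866 99 866 99; joining the 22 pieces gives the next term.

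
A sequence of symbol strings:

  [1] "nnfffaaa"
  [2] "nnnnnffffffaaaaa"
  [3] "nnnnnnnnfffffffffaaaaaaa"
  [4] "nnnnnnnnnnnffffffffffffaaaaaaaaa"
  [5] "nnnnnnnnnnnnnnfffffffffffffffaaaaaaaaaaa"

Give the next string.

nnnnnnnnnnnnnnnnnffffffffffffffffffaaaaaaaaaaaaa

Reading off run lengths: n runs 2, 5, 8, 11, 14; f runs 3, 6, 9, 12, 15; a runs 3, 5, 7, 9, 11 — each is linear in n (n = 1, 2, …).
Setting n = 6 gives 17, 18, 13 characters in each block.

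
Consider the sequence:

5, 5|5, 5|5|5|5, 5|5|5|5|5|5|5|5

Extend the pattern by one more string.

Each string is two copies of the previous one joined by '|'.
One more doubling of 5|5|5|5|5|5|5|5 gives the answer.

5|5|5|5|5|5|5|5|5|5|5|5|5|5|5|5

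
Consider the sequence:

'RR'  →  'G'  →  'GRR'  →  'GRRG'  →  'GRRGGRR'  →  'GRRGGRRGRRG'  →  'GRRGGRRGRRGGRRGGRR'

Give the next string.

This is a Fibonacci-style word recurrence s(k) = s(k−1)·s(k−2): e.g. G·RR = GRR.
Continuing: GRRGGRRGRRGGRRGGRR · GRRGGRRGRRG gives term 8.

GRRGGRRGRRGGRRGGRRGRRGGRRGRRG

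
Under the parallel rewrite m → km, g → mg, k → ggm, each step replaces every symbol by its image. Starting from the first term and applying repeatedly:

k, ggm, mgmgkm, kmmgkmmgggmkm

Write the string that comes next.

ggmkmkmmgggmkmkmmgmgmgkmggmkm

Applying the rule to each of the 13 symbols of kmmgkmmgggmkm gives the pieces ggm km km mg ggm km km mg mg mg km ggm km, which concatenate to the answer.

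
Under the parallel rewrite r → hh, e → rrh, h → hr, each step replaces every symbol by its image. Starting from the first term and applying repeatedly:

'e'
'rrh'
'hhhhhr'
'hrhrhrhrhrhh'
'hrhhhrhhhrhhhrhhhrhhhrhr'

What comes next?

Replace each of the 24 characters of hrhhhrhhhrhhhrhhhrhhhrhr in place — hr hh hr hr hr hh hr hr hr hh hr hr hr hh hr hr hr hh hr hr hr hh hr hh — and concatenate.

hrhhhrhrhrhhhrhrhrhhhrhrhrhhhrhrhrhhhrhrhrhhhrhh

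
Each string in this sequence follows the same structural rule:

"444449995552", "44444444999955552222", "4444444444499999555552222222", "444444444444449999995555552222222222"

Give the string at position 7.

The n-th term is 3n+2 4's then n+2 9's then n+2 5's then 3n-2 2's (n = 1, 2, …).
Setting n = 7 gives 23, 9, 9, 19 characters in each block.

444444444444444444444449999999995555555552222222222222222222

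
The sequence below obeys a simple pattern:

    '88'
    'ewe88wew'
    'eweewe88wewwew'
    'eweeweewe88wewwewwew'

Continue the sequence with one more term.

Each term wraps the previous one in ewe on the left and wew on the right.
Applying this once more to eweeweewe88wewwewwew:

eweeweeweewe88wewwewwewwew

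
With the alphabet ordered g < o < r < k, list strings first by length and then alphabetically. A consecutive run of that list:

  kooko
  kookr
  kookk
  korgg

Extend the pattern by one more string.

korgo

Treat korgg as a base-4 numeral over the given alphabet and add one, carrying through any trailing k's.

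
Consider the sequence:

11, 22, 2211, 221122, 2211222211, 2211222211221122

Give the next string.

This is a Fibonacci-style word recurrence s(k) = s(k−1)·s(k−2): e.g. 22·11 = 2211.
Continuing: 2211222211221122 · 2211222211 gives term 7.

22112222112211222211222211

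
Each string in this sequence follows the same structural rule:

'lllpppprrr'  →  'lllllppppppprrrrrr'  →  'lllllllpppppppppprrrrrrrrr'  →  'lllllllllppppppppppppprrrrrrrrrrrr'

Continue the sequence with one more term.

Reading off run lengths: l runs 3, 5, 7, 9; p runs 4, 7, 10, 13; r runs 3, 6, 9, 12 — each is linear in n (n = 1, 2, …).
Setting n = 5 gives 11, 16, 15 characters in each block.

lllllllllllpppppppppppppppprrrrrrrrrrrrrrr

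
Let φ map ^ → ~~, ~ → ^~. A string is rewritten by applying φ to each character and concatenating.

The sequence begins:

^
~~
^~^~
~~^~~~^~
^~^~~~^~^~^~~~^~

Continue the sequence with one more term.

Replace each of the 16 characters of ^~^~~~^~^~^~~~^~ in place — ~~ ^~ ~~ ^~ ^~ ^~ ~~ ^~ ~~ ^~ ~~ ^~ ^~ ^~ ~~ ^~ — and concatenate.

~~^~~~^~^~^~~~^~~~^~~~^~^~^~~~^~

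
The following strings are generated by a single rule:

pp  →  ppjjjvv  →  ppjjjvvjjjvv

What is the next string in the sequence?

The strings grow by a fixed suffix jjjvv each time.
One more step from ppjjjvvjjjvv gives the answer.

ppjjjvvjjjvvjjjvv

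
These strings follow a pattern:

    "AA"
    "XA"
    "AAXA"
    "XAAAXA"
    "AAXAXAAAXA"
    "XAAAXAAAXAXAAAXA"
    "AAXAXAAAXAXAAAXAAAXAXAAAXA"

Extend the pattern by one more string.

XAAAXAAAXAXAAAXAAAXAXAAAXAXAAAXAAAXAXAAAXA

From term 3 onward, concatenate the second-to-last term with the last: AA·XA = AAXA, XA·AAXA = XAAAXA, …
So term 8 is XAAAXAAAXAXAAAXA·AAXAXAAAXAXAAAXAAAXAXAAAXA.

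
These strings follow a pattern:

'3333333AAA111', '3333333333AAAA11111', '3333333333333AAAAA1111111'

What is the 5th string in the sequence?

3333333333333333333AAAAAAA11111111111

The n-th term is 3n+1 3's then n+1 A's then 2n-1 1's, where the shown terms are n = 2, 3, 4.
For term 5, n = 6, so the run lengths are 19, 7, 11.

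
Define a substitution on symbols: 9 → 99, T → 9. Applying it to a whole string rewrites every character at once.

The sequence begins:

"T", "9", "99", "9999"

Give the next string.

Apply φ to 9999 symbol by symbol: 9→99, 9→99, 9→99, 9→99; joined: 99 99 99 99.

99999999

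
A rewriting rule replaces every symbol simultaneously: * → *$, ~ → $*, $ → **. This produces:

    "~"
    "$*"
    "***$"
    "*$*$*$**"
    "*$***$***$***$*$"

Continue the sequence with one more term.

*$***$*$*$***$*$*$***$*$*$***$**

Applying the rule to each of the 16 symbols of *$***$***$***$*$ gives the pieces *$ ** *$ *$ *$ ** *$ *$ *$ ** *$ *$ *$ ** *$ **, which concatenate to the answer.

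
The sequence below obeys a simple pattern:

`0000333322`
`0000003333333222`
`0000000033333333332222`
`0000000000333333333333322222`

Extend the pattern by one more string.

0000000000003333333333333333222222

Term n consists of 2n+2 0's, followed by 3n+1 3's, followed by n+1 2's (n = 1, 2, …).
At n = 5 the blocks have lengths 12, 16, 6.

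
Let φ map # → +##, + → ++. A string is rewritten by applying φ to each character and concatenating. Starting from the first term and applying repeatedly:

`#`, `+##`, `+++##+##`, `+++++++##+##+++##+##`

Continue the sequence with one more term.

+++++++++++++++##+##+++##+##+++++++##+##+++##+##

Applying the rule to each of the 20 symbols of +++++++##+##+++##+## gives the pieces ++ ++ ++ ++ ++ ++ ++ +## +## ++ +## +## ++ ++ ++ +## +## ++ +## +##, which concatenate to the answer.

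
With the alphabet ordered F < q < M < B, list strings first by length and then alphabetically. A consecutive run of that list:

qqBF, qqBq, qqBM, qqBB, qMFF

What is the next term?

Find the rightmost character of qMFF below B, bump it to the next letter, and reset everything to its right to F.

qMFq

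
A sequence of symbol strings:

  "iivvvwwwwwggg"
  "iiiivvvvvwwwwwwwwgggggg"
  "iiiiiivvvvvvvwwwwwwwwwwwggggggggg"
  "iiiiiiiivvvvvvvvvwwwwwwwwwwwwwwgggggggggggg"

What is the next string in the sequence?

iiiiiiiiiivvvvvvvvvvvwwwwwwwwwwwwwwwwwggggggggggggggg

Reading off run lengths: i runs 2, 4, 6, 8; v runs 3, 5, 7, 9; w runs 5, 8, 11, 14; g runs 3, 6, 9, 12 — each is linear in n (n = 1, 2, …).
At n = 5 the blocks have lengths 10, 11, 17, 15.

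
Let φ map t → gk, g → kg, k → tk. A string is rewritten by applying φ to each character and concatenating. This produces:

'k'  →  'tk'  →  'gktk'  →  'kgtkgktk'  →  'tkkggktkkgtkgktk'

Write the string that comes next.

gktktkkgkgtkgktktkkggktkkgtkgktk

Applying the rule to each of the 16 symbols of tkkggktkkgtkgktk gives the pieces gk tk tk kg kg tk gk tk tk kg gk tk kg tk gk tk, which concatenate to the answer.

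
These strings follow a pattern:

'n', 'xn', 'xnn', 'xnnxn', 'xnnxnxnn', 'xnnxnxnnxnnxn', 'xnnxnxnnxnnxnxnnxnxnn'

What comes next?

This is a Fibonacci-style word recurrence s(k) = s(k−1)·s(k−2): e.g. xn·n = xnn.
So term 8 is xnnxnxnnxnnxnxnnxnxnn·xnnxnxnnxnnxn.

xnnxnxnnxnnxnxnnxnxnnxnnxnxnnxnnxn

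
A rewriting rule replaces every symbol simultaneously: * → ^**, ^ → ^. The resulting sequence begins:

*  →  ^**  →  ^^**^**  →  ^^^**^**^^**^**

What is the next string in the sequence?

Applying the rule to each of the 15 symbols of ^^^**^**^^**^** gives the pieces ^ ^ ^ ^** ^** ^ ^** ^** ^ ^ ^** ^** ^ ^** ^**, which concatenate to the answer.

^^^^**^**^^**^**^^^**^**^^**^**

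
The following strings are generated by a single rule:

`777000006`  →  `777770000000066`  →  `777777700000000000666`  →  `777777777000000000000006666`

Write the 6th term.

777777777777700000000000000000000666666

Reading off run lengths: 7 runs 3, 5, 7, 9; 0 runs 5, 8, 11, 14; 6 runs 1, 2, 3, 4 — each is linear in n, where the shown terms are n = 2, 3, 4, 5.
For term 6, n = 7, so the run lengths are 13, 20, 6.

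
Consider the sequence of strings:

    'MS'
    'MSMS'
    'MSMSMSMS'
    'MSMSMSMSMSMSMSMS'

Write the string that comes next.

MSMSMSMSMSMSMSMSMSMSMSMSMSMSMSMS

s(k+1) = s(k)·s(k) — each term doubles the last.
So the next term is two copies of MSMSMSMSMSMSMSMS.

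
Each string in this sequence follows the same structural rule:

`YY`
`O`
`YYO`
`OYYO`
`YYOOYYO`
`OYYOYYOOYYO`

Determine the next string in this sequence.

This is a Fibonacci-style word recurrence s(k) = s(k−2)·s(k−1): e.g. YY·O = YYO.
Continuing: YYOOYYO · OYYOYYOOYYO gives term 7.

YYOOYYOOYYOYYOOYYO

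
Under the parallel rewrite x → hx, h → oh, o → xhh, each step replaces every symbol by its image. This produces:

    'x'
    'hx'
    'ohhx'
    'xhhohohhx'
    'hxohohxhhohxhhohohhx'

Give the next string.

Applying the rule to each of the 20 symbols of hxohohxhhohxhhohohhx gives the pieces oh hx xhh oh xhh oh hx oh oh xhh oh hx oh oh xhh oh xhh oh oh hx, which concatenate to the answer.

ohhxxhhohxhhohhxohohxhhohhxohohxhhohxhhohohhx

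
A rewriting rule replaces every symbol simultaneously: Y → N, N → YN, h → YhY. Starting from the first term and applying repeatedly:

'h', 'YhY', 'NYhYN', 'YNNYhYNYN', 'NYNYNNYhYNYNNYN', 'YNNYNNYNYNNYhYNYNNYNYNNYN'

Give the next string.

Applying the rule to each of the 25 symbols of YNNYNNYNYNNYhYNYNNYNYNNYN gives the pieces N YN YN N YN YN N YN N YN YN N YhY N YN N YN YN N YN N YN YN N YN, which concatenate to the answer.

NYNYNNYNYNNYNNYNYNNYhYNYNNYNYNNYNNYNYNNYN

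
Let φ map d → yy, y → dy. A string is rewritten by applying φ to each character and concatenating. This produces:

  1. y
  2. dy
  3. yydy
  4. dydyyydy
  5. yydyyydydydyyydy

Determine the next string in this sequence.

Rewriting the 16 symbols of yydyyydydydyyydy one by one yields dy dy yy dy dy dy yy dy yy dy yy dy dy dy yy dy; concatenated:

dydyyydydydyyydyyydyyydydydyyydy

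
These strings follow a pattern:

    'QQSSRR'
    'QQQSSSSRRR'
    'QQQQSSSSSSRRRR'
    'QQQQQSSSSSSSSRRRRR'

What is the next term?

The n-th term is n+1 Q's then 2n S's then n+1 R's (n = 1, 2, …).
At n = 5 the blocks have lengths 6, 10, 6.

QQQQQQSSSSSSSSSSRRRRRR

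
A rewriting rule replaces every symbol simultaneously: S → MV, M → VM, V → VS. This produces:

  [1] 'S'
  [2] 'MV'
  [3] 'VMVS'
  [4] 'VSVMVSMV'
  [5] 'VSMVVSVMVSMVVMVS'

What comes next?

Replace each of the 16 characters of VSMVVSVMVSMVVMVS in place — VS MV VM VS VS MV VS VM VS MV VM VS VS VM VS MV — and concatenate.

VSMVVMVSVSMVVSVMVSMVVMVSVSVMVSMV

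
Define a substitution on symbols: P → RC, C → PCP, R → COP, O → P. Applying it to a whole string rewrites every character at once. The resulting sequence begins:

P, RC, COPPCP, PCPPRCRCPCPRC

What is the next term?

Replace each of the 13 characters of PCPPRCRCPCPRC in place — RC PCP RC RC COP PCP COP PCP RC PCP RC COP PCP — and concatenate.

RCPCPRCRCCOPPCPCOPPCPRCPCPRCCOPPCP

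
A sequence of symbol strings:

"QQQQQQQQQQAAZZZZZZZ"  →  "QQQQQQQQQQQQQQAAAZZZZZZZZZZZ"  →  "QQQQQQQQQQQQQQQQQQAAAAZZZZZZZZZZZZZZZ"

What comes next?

QQQQQQQQQQQQQQQQQQQQQQAAAAAZZZZZZZZZZZZZZZZZZZ

Each string has the form Q^{4n+2} A^{n} Z^{4n-1}, where the shown terms are n = 2, 3, 4.
Setting n = 5 gives 22, 5, 19 characters in each block.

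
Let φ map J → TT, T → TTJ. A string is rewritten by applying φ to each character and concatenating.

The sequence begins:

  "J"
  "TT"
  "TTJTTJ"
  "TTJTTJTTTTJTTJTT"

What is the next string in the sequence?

Replace each of the 16 characters of TTJTTJTTTTJTTJTT in place — TTJ TTJ TT TTJ TTJ TT TTJ TTJ TTJ TTJ TT TTJ TTJ TT TTJ TTJ — and concatenate.

TTJTTJTTTTJTTJTTTTJTTJTTJTTJTTTTJTTJTTTTJTTJ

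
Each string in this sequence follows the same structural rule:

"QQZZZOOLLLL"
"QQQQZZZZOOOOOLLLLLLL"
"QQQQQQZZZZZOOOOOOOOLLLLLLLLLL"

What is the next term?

Each string has the form Q^{2n} Z^{n+2} O^{3n-1} L^{3n+1} (n = 1, 2, …).
Setting n = 4 gives 8, 6, 11, 13 characters in each block.

QQQQQQQQZZZZZZOOOOOOOOOOOLLLLLLLLLLLLL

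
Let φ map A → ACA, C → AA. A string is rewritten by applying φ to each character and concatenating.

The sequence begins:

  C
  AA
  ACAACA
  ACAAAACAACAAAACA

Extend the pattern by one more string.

ACAAAACAACAACAACAAAACAACAAAACAACAACAACAAAACA

Applying the rule to each of the 16 symbols of ACAAAACAACAAAACA gives the pieces ACA AA ACA ACA ACA ACA AA ACA ACA AA ACA ACA ACA ACA AA ACA, which concatenate to the answer.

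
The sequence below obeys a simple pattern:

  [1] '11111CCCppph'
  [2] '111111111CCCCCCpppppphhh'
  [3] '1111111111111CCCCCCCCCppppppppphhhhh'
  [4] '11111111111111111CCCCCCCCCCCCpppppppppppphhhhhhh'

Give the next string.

111111111111111111111CCCCCCCCCCCCCCCppppppppppppppphhhhhhhhh

Reading off run lengths: 1 runs 5, 9, 13, 17; C runs 3, 6, 9, 12; p runs 3, 6, 9, 12; h runs 1, 3, 5, 7 — each is linear in n (n = 1, 2, …).
For the next term, n = 5, so the run lengths are 21, 15, 15, 9.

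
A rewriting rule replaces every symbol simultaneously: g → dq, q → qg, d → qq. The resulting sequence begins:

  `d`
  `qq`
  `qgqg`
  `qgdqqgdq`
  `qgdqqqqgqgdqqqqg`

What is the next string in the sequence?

qgdqqqqgqgqgqgdqqgdqqqqgqgqgqgdq

Replace each of the 16 characters of qgdqqqqgqgdqqqqg in place — qg dq qq qg qg qg qg dq qg dq qq qg qg qg qg dq — and concatenate.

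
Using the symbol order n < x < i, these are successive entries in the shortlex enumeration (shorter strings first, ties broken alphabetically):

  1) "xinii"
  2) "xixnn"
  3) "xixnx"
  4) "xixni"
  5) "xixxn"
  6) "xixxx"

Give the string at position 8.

Continuing the enumeration 2 steps past xixxx: xixxx → xixxi → (answer).

xixin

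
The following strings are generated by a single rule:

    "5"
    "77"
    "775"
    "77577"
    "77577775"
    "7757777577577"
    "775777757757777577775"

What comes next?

7757777577577775777757757777577577

Each term (from the third on) is the previous term followed by the one before it: term 3 = 77·5 = 775.
So term 8 is 775777757757777577775·7757777577577.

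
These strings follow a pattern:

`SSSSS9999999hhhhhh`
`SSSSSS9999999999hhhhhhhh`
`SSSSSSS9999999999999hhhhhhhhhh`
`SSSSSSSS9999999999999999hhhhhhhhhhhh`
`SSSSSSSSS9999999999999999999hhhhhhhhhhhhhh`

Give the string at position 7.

SSSSSSSSSSS9999999999999999999999999hhhhhhhhhhhhhhhhhh

Each string has the form S^{n+2} 9^{3n-2} h^{2n}, where the shown terms are n = 3, 4, 5, 6, 7.
Setting n = 9 gives 11, 25, 18 characters in each block.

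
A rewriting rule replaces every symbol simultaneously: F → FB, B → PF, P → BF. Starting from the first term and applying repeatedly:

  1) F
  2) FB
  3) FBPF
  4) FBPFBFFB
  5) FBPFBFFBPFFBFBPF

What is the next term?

Rewriting the 16 symbols of FBPFBFFBPFFBFBPF one by one yields FB PF BF FB PF FB FB PF BF FB FB PF FB PF BF FB; concatenated:

FBPFBFFBPFFBFBPFBFFBFBPFFBPFBFFB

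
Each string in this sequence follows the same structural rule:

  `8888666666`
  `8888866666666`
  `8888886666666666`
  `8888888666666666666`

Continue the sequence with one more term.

8888888866666666666666

The n-th term is n+1 8's then 2n 6's, where the shown terms are n = 3, 4, 5, 6.
For the next term, n = 7, so the run lengths are 8, 14.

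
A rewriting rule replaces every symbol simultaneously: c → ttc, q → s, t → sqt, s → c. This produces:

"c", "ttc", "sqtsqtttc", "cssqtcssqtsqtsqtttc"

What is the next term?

ttcccssqtttcccssqtcssqtcssqtsqtsqtttc

Applying the rule to each of the 19 symbols of cssqtcssqtsqtsqtttc gives the pieces ttc c c s sqt ttc c c s sqt c s sqt c s sqt sqt sqt ttc, which concatenate to the answer.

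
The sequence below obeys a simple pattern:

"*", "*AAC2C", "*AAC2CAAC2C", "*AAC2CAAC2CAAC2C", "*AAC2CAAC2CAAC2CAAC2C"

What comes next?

*AAC2CAAC2CAAC2CAAC2CAAC2C

Each term is the previous one with AAC2C appended.
One more step from *AAC2CAAC2CAAC2CAAC2C gives the answer.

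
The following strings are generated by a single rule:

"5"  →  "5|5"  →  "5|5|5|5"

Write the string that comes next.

s(k+1) = s(k)·|·s(k) — each term doubles the last with '|' between the halves.
So the next term is two copies of 5|5|5|5 with '|' between the halves.

5|5|5|5|5|5|5|5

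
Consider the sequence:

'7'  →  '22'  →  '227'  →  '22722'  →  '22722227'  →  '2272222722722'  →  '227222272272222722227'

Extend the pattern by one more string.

2272222722722227222272272222722722

This is a Fibonacci-style word recurrence s(k) = s(k−1)·s(k−2): e.g. 22·7 = 227.
So term 8 is 227222272272222722227·2272222722722.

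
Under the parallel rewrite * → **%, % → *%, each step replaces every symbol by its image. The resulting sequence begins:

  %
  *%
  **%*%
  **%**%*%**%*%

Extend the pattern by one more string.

Rewriting the 13 symbols of **%**%*%**%*% one by one yields **% **% *% **% **% *% **% *% **% **% *% **% *%; concatenated:

**%**%*%**%**%*%**%*%**%**%*%**%*%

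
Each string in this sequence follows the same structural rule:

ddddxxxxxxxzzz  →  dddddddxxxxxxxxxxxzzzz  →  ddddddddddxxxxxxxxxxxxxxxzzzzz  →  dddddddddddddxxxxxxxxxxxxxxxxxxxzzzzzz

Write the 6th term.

dddddddddddddddddddxxxxxxxxxxxxxxxxxxxxxxxxxxxzzzzzzzz

Reading off run lengths: d runs 4, 7, 10, 13; x runs 7, 11, 15, 19; z runs 3, 4, 5, 6 — each is linear in n (n = 1, 2, …).
For term 6, n = 6, so the run lengths are 19, 27, 8.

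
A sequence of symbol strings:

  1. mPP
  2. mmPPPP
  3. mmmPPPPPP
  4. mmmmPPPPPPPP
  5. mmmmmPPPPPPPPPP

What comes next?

Reading off run lengths: m runs 1, 2, 3, 4, 5; P runs 2, 4, 6, 8, 10 — each is linear in n (n = 1, 2, …).
At n = 6 the blocks have lengths 6, 12.

mmmmmmPPPPPPPPPPPP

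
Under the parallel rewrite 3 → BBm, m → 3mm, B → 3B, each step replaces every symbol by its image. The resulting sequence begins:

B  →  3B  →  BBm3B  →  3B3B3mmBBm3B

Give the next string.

BBm3BBBm3BBBm3mm3mm3B3B3mmBBm3B

Expanding 3B3B3mmBBm3B: 3→BBm, B→3B, 3→BBm, B→3B, 3→BBm, m→3mm, m→3mm, B→3B, B→3B, m→3mm, 3→BBm, B→3B. Concatenated: BBm 3B BBm 3B BBm 3mm 3mm 3B 3B 3mm BBm 3B.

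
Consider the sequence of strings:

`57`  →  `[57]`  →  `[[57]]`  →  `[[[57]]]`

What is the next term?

Each term wraps the previous one in [ on the left and ] on the right.
One more step from [[[57]]] gives the answer.

[[[[57]]]]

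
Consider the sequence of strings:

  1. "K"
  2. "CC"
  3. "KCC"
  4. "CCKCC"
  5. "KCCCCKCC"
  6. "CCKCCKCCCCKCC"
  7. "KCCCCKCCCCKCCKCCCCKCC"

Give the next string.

This is a Fibonacci-style word recurrence s(k) = s(k−2)·s(k−1): e.g. K·CC = KCC.
Continuing: CCKCCKCCCCKCC · KCCCCKCCCCKCCKCCCCKCC gives term 8.

CCKCCKCCCCKCCKCCCCKCCCCKCCKCCCCKCC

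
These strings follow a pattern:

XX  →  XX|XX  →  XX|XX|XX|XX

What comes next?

XX|XX|XX|XX|XX|XX|XX|XX

s(k+1) = s(k)·|·s(k) — each term doubles the last with '|' between the halves.
So the next term is two copies of XX|XX|XX|XX with '|' between the halves.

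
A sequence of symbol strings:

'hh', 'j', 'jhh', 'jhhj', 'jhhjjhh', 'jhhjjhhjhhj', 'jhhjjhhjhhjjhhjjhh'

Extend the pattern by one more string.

This is a Fibonacci-style word recurrence s(k) = s(k−1)·s(k−2): e.g. j·hh = jhh.
So term 8 is jhhjjhhjhhjjhhjjhh·jhhjjhhjhhj.

jhhjjhhjhhjjhhjjhhjhhjjhhjhhj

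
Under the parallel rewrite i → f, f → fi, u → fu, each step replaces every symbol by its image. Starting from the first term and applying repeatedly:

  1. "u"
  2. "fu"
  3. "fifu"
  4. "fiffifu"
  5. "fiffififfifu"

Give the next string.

Apply φ to fiffififfifu symbol by symbol: f→fi, i→f, f→fi, f→fi, i→f, f→fi, i→f, f→fi, f→fi, i→f, f→fi, u→fu; joined: fi f fi fi f fi f fi fi f fi fu.

fiffififfiffififfifu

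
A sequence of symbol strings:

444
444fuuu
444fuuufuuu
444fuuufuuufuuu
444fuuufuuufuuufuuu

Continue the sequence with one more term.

Each term is the previous one with fuuu appended.
One more step from 444fuuufuuufuuufuuu gives the answer.

444fuuufuuufuuufuuufuuu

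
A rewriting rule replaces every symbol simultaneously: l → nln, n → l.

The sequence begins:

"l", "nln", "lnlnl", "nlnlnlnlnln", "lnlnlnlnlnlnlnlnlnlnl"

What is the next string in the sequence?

nlnlnlnlnlnlnlnlnlnlnlnlnlnlnlnlnlnlnlnlnln

Applying the rule to each of the 21 symbols of lnlnlnlnlnlnlnlnlnlnl gives the pieces nln l nln l nln l nln l nln l nln l nln l nln l nln l nln l nln, which concatenate to the answer.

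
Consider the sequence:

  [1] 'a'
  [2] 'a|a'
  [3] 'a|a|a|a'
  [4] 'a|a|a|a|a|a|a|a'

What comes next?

a|a|a|a|a|a|a|a|a|a|a|a|a|a|a|a

s(k+1) = s(k)·|·s(k) — each term doubles the last with '|' between the halves.
So the next term is two copies of a|a|a|a|a|a|a|a with '|' between the halves.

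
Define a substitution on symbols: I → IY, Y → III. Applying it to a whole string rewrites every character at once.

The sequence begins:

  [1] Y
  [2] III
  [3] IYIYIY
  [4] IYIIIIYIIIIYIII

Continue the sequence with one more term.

Replace each of the 15 characters of IYIIIIYIIIIYIII in place — IY III IY IY IY IY III IY IY IY IY III IY IY IY — and concatenate.

IYIIIIYIYIYIYIIIIYIYIYIYIIIIYIYIY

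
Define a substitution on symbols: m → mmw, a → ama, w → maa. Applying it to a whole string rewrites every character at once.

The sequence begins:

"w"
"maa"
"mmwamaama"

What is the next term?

mmwmmwmaaamammwamaamammwama

Rewriting each symbol of mmwamaama: m→mmw, m→mmw, w→maa, a→ama, m→mmw, a→ama, a→ama, m→mmw, a→ama, which concatenates to mmw mmw maa ama mmw ama ama mmw ama.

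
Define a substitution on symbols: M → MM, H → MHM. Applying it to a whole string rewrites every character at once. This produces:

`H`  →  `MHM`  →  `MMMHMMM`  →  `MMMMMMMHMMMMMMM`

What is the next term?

MMMMMMMMMMMMMMMHMMMMMMMMMMMMMMM

φ(MMMMMMMHMMMMMMM) expands symbol-by-symbol to MM MM MM MM MM MM MM MHM MM MM MM MM MM MM MM; joining the 15 pieces gives the next term.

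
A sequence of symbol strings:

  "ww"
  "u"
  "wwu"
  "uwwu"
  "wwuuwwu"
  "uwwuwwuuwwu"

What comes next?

This is a Fibonacci-style word recurrence s(k) = s(k−2)·s(k−1): e.g. ww·u = wwu.
Continuing: wwuuwwu · uwwuwwuuwwu gives term 7.

wwuuwwuuwwuwwuuwwu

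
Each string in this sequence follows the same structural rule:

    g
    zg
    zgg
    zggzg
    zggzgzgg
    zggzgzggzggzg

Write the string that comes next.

zggzgzggzggzgzggzgzgg

Each term (from the third on) is the previous term followed by the one before it: term 3 = zg·g = zgg.
So term 7 is zggzgzggzggzg·zggzgzgg.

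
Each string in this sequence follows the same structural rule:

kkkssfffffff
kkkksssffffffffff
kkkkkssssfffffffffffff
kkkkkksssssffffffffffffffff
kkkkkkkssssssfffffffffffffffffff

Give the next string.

Each string has the form k^{n+1} s^{n} f^{3n+1}, where the shown terms are n = 2, 3, 4, 5, 6.
For the next term, n = 7, so the run lengths are 8, 7, 22.

kkkkkkkksssssssffffffffffffffffffffff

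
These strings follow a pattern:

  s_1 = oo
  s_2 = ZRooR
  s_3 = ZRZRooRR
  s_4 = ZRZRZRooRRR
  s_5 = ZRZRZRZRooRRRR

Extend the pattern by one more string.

Each term wraps the previous one in ZR on the left and R on the right.
So the next term is ZR·ZRZRZRZRooRRRR·R.

ZRZRZRZRZRooRRRRR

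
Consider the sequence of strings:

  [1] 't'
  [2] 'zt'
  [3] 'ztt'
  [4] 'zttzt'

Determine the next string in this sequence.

zttztztt

This is a Fibonacci-style word recurrence s(k) = s(k−1)·s(k−2): e.g. zt·t = ztt.
Continuing: zttzt · ztt gives term 5.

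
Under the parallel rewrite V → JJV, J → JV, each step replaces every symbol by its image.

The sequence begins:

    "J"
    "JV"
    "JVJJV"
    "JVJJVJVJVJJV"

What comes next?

Rewriting each symbol of JVJJVJVJVJJV: J→JV, V→JJV, J→JV, J→JV, V→JJV, J→JV, V→JJV, J→JV, V→JJV, J→JV, J→JV, V→JJV, which concatenates to JV JJV JV JV JJV JV JJV JV JJV JV JV JJV.

JVJJVJVJVJJVJVJJVJVJJVJVJVJJV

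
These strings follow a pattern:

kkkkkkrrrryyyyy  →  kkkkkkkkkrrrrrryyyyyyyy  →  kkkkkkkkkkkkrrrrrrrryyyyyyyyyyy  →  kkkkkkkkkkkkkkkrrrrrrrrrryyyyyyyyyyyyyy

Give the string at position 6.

The n-th term is 3n k's then 2n r's then 3n-1 y's, where the shown terms are n = 2, 3, 4, 5.
For term 6, n = 7, so the run lengths are 21, 14, 20.

kkkkkkkkkkkkkkkkkkkkkrrrrrrrrrrrrrryyyyyyyyyyyyyyyyyyyy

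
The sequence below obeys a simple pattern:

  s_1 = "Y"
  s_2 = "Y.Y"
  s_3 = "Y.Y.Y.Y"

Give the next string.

s(k+1) = s(k)·.·s(k) — each term doubles the last with '.' between the halves.
One more doubling of Y.Y.Y.Y gives the answer.

Y.Y.Y.Y.Y.Y.Y.Y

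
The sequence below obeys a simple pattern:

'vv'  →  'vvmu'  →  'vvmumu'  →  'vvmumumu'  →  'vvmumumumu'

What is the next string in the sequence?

Every step adds mu to the end: s(k+1) = s(k)·mu.
Applying this once more to vvmumumumu:

vvmumumumumu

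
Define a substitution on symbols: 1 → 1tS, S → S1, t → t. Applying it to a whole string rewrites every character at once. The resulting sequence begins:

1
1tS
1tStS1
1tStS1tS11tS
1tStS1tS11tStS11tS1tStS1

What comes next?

1tStS1tS11tStS11tS1tStS1tS11tS1tStS11tStS1tS11tS

Replace each of the 24 characters of 1tStS1tS11tStS11tS1tStS1 in place — 1tS t S1 t S1 1tS t S1 1tS 1tS t S1 t S1 1tS 1tS t S1 1tS t S1 t S1 1tS — and concatenate.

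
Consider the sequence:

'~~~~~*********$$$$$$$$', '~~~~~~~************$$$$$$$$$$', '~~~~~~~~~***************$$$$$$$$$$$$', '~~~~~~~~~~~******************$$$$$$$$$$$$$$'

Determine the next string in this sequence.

~~~~~~~~~~~~~*********************$$$$$$$$$$$$$$$$

Term n consists of 2n-1 ~'s, followed by 3n *'s, followed by 2n+2 $'s, where the shown terms are n = 3, 4, 5, 6.
At n = 7 the blocks have lengths 13, 21, 16.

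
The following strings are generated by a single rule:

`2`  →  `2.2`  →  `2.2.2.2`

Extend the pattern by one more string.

Every step duplicates the string with '.' between the halves.
Doubling 2.2.2.2 with '.' between the halves:

2.2.2.2.2.2.2.2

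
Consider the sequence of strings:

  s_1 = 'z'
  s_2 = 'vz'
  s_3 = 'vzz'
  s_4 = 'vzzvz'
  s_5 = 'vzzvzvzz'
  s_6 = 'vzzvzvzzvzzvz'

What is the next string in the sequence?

vzzvzvzzvzzvzvzzvzvzz

Each term (from the third on) is the previous term followed by the one before it: term 3 = vz·z = vzz.
Continuing: vzzvzvzzvzzvz · vzzvzvzz gives term 7.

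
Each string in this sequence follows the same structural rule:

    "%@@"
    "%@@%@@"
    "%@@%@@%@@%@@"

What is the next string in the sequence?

%@@%@@%@@%@@%@@%@@%@@%@@

Each string is two copies of the previous one concatenated.
One more doubling of %@@%@@%@@%@@ gives the answer.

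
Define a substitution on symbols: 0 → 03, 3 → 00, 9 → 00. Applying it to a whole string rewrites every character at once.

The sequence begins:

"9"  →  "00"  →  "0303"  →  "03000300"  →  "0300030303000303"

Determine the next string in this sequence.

03000303030003000300030303000300

Replace each of the 16 characters of 0300030303000303 in place — 03 00 03 03 03 00 03 00 03 00 03 03 03 00 03 00 — and concatenate.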